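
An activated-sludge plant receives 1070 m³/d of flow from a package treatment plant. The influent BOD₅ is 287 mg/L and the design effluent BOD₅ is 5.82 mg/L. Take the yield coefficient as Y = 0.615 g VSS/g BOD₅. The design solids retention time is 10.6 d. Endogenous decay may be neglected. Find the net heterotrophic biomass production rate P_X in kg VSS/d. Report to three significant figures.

With endogenous decay neglected, the observed yield equals the true yield: Y_obs = Y = 0.615 g VSS/g BOD₅.
Substrate removed = Q·(S₀ − S) = 1070 m³/d × (287 − 5.82) g/m³ = 3.01×10^5 g/d = 300.9 kg/d.
So the net sludge growth is P_X = 0.6150 × 300.9 = 185.0 kg VSS/d.

P_X ≈ 185 kg VSS/d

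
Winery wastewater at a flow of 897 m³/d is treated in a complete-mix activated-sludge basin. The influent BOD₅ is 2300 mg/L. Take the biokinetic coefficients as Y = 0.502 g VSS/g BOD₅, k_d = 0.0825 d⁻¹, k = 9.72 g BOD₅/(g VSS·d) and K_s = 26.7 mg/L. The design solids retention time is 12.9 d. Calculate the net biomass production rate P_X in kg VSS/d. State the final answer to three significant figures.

P_X ≈ 502 kg VSS/d

For a completely mixed reactor with recycle the Lawrence–McCarty relation gives S = K_s·(1 + k_d·θ_c) / [θ_c·(Y·k − k_d) − 1] = 26.7 × (1 + 0.0825 × 12.9) / [12.9 × (0.502 × 9.72 − 0.0825) − 1] = 55.12 / 60.88 = 0.9053 mg/L.
Observed yield with endogenous decay: Y_obs = Y / (1 + k_d·θ_c) = 0.502 / (1 + 0.0825 × 12.9) = 0.502 / 2.064 = 0.2432 g VSS/g BOD₅.
ΔS = 2300 − 0.905 = 2299 mg/L, so the substrate removal rate is 897 × 2299/1000 = 2062 kg BOD₅/d.
Biomass produced: P_X = Y_obs·Q·ΔS = 0.2432 × 2062 ≈ 501.5 kg VSS/d.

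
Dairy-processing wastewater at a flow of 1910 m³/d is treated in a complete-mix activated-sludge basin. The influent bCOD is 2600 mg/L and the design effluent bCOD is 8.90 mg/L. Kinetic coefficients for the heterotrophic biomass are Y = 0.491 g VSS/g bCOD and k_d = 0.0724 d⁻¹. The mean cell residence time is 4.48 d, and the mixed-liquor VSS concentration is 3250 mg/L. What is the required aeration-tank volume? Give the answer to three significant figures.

V ≈ 2530 m³

Rearranging the biomass balance for a CMAS with decay, V = Y·Q·ΔS·θ_c / [X·(1+k_d θ_c)] = 0.491 × 1910 × (2600 − 8.90) × 4.48 / [3250 × (1 + 0.0724 × 4.48)] = 1.09×10^7 / 4304 = 2529 m³.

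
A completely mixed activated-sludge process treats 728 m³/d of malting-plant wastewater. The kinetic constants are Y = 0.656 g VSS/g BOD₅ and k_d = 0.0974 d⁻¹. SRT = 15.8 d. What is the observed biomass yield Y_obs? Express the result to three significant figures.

Y_obs = Y / (1 + k_d θ_c) = 0.656 / (1 + 0.0974 × 15.8) = 0.656 / 2.539 = 0.2584.

Y_obs ≈ 0.258 g VSS/g BOD₅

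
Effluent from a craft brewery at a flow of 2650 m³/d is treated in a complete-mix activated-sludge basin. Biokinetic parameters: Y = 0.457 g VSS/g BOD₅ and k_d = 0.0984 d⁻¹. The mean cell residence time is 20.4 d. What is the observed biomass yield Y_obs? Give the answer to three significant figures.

Observed yield with endogenous decay: Y_obs = Y / (1 + k_d·θ_c) = 0.457 / (1 + 0.0984 × 20.4) = 0.457 / 3.007 = 0.1520 g VSS/g BOD₅.

Y_obs ≈ 0.152 g VSS/g BOD₅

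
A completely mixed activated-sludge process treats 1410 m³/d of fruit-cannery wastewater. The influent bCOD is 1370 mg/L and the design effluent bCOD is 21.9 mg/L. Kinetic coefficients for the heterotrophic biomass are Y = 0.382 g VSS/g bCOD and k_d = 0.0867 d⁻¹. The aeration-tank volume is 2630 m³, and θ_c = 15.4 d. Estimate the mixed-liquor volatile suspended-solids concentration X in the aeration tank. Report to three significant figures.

X ≈ 1820 mg/L

Solving the biomass balance for X: X = Y Q (S₀−S) θ_c / [V (1+k_d θ_c)] = 0.382 × 1410 × (1370 − 21.9) × 15.4 / [2630 × (1 + 0.0867 × 15.4)] = 1821 mg/L.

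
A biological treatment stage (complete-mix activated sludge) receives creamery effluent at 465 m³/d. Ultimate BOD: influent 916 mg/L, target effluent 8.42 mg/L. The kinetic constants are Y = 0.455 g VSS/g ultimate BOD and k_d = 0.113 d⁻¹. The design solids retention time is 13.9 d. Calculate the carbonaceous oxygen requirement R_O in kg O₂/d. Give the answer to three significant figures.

R_O ≈ 316 kg O₂/d

Correct the yield for decay: Y_obs = Y/(1 + k_d θ_c) = 0.455 / (1 + 0.113 × 13.9) = 0.455 / 2.571 = 0.1770.
Substrate removed = Q·(S₀ − S) = 465 m³/d × (916 − 8.42) g/m³ = 4.22×10^5 g/d = 422.0 kg/d.
P_X = Y_obs·Q·(S₀ − S) = 0.1770 × 422.0 = 74.70 kg VSS/d.
R_O = Q·ΔS − 1.42 P_X = 422.0 − 106.1 = 316.0 kg O₂/d.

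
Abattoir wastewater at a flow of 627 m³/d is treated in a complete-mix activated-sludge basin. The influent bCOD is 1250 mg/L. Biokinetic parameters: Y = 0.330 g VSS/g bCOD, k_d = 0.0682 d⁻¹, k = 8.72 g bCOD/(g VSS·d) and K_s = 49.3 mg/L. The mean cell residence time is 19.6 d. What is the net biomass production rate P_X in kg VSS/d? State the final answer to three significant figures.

Effluent substrate depends only on kinetics and SRT: S = K_s(1 + k_d θ_c) / [θ_c(Yk − k_d) − 1] = 49.3 × (1 + 0.0682 × 19.6) / [19.6 × (0.330 × 8.72 − 0.0682) − 1] = 115.2 / 54.06 = 2.131 mg/L.
The observed yield is Y_obs = Y/(1 + k_d·θ_c) = 0.330 / (1 + 0.0682 × 19.6) = 0.330 / 2.337 = 0.1412 g VSS per g bCOD removed.
Substrate removed = Q·(S₀ − S) = 627 m³/d × (1250 − 2.13) g/m³ = 7.82×10^5 g/d = 782.4 kg/d.
Biomass produced: P_X = Y_obs·Q·ΔS = 0.1412 × 782.4 ≈ 110.5 kg VSS/d.

P_X ≈ 110 kg VSS/d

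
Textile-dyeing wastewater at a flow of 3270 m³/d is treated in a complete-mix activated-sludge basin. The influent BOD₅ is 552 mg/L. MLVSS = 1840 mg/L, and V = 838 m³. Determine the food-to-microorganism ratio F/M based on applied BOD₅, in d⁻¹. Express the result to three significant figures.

F/M = Q·S₀ / (V·X) = 3270 × 552 / (838.0 × 1840) = 1.171 g BOD₅·(g VSS·d)⁻¹.

F/M ≈ 1.17 d⁻¹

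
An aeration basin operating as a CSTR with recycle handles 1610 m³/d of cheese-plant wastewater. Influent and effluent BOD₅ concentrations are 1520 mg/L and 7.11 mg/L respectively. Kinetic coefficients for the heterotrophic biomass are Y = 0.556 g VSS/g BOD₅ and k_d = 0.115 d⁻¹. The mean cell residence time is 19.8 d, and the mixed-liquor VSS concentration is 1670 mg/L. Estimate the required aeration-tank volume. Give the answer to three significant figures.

From the SRT design equation V = Y Q (S₀−S) θ_c / [X (1 + k_d θ_c)] = 0.556 × 1610 × (1520 − 7.11) × 19.8 / [1670 × (1 + 0.115 × 19.8)] = 2.68×10^7 / 5473 = 4900 m³.

V ≈ 4900 m³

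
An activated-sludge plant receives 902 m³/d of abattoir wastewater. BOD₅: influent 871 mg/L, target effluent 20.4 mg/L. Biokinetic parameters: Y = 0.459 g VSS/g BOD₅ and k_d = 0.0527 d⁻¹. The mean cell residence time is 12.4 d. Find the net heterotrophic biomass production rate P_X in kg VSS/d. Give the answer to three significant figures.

P_X ≈ 213 kg VSS/d

Observed yield with endogenous decay: Y_obs = Y / (1 + k_d·θ_c) = 0.459 / (1 + 0.0527 × 12.4) = 0.459 / 1.653 = 0.2776 g VSS/g BOD₅.
Mass of BOD₅ removed per day: Q(S₀ − S) = 902 × 850.6 g/m³ = 767.2 kg/d.
So the net sludge growth is P_X = 0.2776 × 767.2 = 213.0 kg VSS/d.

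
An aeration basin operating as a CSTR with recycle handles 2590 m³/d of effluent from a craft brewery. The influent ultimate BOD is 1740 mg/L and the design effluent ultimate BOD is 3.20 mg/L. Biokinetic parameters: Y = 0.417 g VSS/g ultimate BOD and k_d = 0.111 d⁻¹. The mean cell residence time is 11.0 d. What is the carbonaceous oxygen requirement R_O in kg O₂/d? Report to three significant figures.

R_O ≈ 3300 kg O₂/d

Correct the yield for decay: Y_obs = Y/(1 + k_d θ_c) = 0.417 / (1 + 0.111 × 11.0) = 0.417 / 2.221 = 0.1878.
Substrate removed = Q·(S₀ − S) = 2590 m³/d × (1740 − 3.20) g/m³ = 4.5×10^6 g/d = 4498 kg/d.
P_X = Y_obs·Q·(S₀ − S) = 0.1878 × 4498 = 844.6 kg VSS/d.
Carbonaceous O₂ demand = substrate oxidised − cell-mass equivalent = 4498 − 1.42 × 844.6 = 3299 kg O₂/d.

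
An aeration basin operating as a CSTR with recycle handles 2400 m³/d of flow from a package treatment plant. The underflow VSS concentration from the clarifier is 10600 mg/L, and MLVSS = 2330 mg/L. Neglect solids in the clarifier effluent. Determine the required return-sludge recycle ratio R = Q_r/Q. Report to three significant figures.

R ≈ 0.282

R = Q_r/Q = X/(X_r − X) = 2330 / (10600 − 2330) = 0.2817.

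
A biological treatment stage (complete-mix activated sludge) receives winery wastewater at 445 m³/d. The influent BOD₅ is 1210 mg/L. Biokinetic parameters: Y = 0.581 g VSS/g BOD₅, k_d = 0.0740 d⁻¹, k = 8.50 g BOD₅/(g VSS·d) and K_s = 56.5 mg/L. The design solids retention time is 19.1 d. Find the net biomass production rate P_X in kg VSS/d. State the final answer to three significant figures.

P_X ≈ 129 kg VSS/d

For a completely mixed reactor with recycle the Lawrence–McCarty relation gives S = K_s·(1 + k_d·θ_c) / [θ_c·(Y·k − k_d) − 1] = 56.5 × (1 + 0.0740 × 19.1) / [19.1 × (0.581 × 8.50 − 0.0740) − 1] = 136.4 / 91.91 = 1.484 mg/L.
Y_obs = Y / (1 + k_d θ_c) = 0.581 / (1 + 0.0740 × 19.1) = 0.581 / 2.413 = 0.2407.
ΔS = 1210 − 1.48 = 1209 mg/L, so the substrate removal rate is 445 × 1209/1000 = 537.8 kg BOD₅/d.
Net biomass production P_X = Y_obs × Q·(S₀ − S) = 0.2407 × 537.8 = 129.5 kg VSS/d.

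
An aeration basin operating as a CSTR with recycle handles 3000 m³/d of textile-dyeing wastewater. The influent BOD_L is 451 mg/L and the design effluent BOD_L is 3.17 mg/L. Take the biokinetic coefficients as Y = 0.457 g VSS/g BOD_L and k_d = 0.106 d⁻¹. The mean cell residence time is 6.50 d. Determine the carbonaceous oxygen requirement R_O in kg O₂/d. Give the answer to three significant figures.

The observed yield is Y_obs = Y/(1 + k_d·θ_c) = 0.457 / (1 + 0.106 × 6.50) = 0.457 / 1.689 = 0.2706 g VSS per g BOD_L removed.
Substrate removed = Q·(S₀ − S) = 3000 m³/d × (451 − 3.17) g/m³ = 1.34×10^6 g/d = 1343 kg/d.
Biomass synthesised: P_X = Y_obs × 1343 = 363.5 kg VSS/d.
Carbonaceous O₂ demand = substrate oxidised − cell-mass equivalent = 1343 − 1.42 × 363.5 = 827.3 kg O₂/d.

R_O ≈ 827 kg O₂/d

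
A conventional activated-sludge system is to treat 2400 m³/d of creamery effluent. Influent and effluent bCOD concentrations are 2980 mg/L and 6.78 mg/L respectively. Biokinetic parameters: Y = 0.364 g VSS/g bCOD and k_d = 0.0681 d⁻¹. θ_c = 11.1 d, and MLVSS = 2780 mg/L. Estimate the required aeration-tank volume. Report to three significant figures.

V ≈ 5910 m³

From the SRT design equation V = Y Q (S₀−S) θ_c / [X (1 + k_d θ_c)] = 0.364 × 2400 × (2980 − 6.78) × 11.1 / [2780 × (1 + 0.0681 × 11.1)] = 2.88×10^7 / 4881 = 5906 m³.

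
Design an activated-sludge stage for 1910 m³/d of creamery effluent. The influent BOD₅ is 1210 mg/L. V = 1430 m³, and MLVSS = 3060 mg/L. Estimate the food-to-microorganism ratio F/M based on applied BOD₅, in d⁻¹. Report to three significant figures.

Food-to-microorganism ratio F/M = Q S₀ / (V X) = 1910 × 1210 / (1430 × 3060) = 0.5282 d⁻¹.

F/M ≈ 0.528 d⁻¹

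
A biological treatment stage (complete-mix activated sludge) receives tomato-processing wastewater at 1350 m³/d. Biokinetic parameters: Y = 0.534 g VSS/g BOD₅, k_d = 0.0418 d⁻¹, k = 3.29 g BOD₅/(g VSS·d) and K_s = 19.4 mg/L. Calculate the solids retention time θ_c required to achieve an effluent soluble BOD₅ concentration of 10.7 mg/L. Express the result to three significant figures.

θ_c ≈ 1.72 d

From 1/θ_c = Y·k·S/(K_s + S) − k_d: Y·k·S/(K_s+S) = 0.534 × 3.29 × 10.7 / (19.4 + 10.7) = 0.6245 d⁻¹.
θ_c = 1/(μ − k_d) = 1/(0.6245 − 0.0418) = 1/0.5827 = 1.716 d.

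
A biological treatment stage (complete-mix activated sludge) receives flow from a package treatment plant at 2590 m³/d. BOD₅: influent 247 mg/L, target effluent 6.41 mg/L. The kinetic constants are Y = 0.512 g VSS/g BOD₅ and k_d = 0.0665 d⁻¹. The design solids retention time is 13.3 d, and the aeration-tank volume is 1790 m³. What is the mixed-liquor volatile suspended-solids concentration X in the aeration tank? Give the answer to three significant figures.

X = Y·Q·ΔS·θ_c / [V·(1 + k_d θ_c)] = 0.512 × 2590 × (247 − 6.41) × 13.3 / [1790 × (1 + 0.0665 × 13.3)] = 1258 mg/L.

X ≈ 1260 mg/L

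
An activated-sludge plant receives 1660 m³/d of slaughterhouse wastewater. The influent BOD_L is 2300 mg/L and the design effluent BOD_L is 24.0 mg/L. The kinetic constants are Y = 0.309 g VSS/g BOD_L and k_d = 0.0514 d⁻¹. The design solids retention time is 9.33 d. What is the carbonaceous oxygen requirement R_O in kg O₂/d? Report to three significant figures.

R_O ≈ 2660 kg O₂/d

Correct the yield for decay: Y_obs = Y/(1 + k_d θ_c) = 0.309 / (1 + 0.0514 × 9.33) = 0.309 / 1.480 = 0.2088.
Mass of BOD_L removed per day: Q(S₀ − S) = 1660 × 2276 g/m³ = 3778 kg/d.
Net sludge production P_X = 0.2088 × 3778 = 789.1 kg VSS/d.
Carbonaceous O₂ demand = substrate oxidised − cell-mass equivalent = 3778 − 1.42 × 789.1 = 2658 kg O₂/d.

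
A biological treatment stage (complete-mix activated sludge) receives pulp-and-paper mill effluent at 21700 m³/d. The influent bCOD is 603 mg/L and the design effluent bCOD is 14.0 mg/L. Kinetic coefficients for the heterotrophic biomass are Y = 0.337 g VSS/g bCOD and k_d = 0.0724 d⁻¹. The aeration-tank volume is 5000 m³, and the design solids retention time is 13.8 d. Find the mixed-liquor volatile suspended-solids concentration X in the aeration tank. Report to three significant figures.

X ≈ 5950 mg/L

From V·X·(1 + k_d·θ_c) = Y·Q·(S₀ − S)·θ_c: X = 0.337 × 21700 × (603 − 14.0) × 13.8 / [5000 × (1 + 0.0724 × 13.8)] = 5947 mg/L.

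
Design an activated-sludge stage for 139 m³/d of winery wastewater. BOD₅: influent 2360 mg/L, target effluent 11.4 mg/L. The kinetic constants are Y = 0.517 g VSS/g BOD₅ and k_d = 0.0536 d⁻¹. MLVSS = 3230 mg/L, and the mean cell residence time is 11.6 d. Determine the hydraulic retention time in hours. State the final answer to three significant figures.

From the SRT design equation V = Y Q (S₀−S) θ_c / [X (1 + k_d θ_c)] = 0.517 × 139 × (2360 − 11.4) × 11.6 / [3230 × (1 + 0.0536 × 11.6)] = 1.96×10^6 / 5238 = 373.8 m³.
τ = V/Q = 373.8/139 = 2.689 d, or 64.53 h.

τ ≈ 64.5 h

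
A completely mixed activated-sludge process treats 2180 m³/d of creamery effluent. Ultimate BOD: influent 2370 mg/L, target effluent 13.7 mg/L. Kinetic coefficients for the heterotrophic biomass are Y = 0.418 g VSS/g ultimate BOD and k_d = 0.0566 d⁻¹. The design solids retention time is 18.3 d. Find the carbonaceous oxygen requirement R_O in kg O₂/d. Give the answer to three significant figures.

R_O ≈ 3640 kg O₂/d

The observed yield is Y_obs = Y/(1 + k_d·θ_c) = 0.418 / (1 + 0.0566 × 18.3) = 0.418 / 2.036 = 0.2053 g VSS per g ultimate BOD removed.
Q·(S₀ − S) = 2180 × (2370 − 13.7) × 10⁻³ = 5137 kg/d removed.
P_X = Y_obs·Q·(S₀ − S) = 0.2053 × 5137 = 1055 kg VSS/d.
Carbonaceous O₂ demand = substrate oxidised − cell-mass equivalent = 5137 − 1.42 × 1055 = 3639 kg O₂/d.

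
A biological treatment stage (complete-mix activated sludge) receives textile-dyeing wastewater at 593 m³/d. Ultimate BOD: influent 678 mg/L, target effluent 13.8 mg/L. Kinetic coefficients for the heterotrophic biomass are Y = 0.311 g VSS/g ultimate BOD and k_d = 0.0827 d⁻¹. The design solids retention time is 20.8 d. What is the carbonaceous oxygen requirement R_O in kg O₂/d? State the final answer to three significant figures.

R_O ≈ 330 kg O₂/d

The observed yield is Y_obs = Y/(1 + k_d·θ_c) = 0.311 / (1 + 0.0827 × 20.8) = 0.311 / 2.720 = 0.1143 g VSS per g ultimate BOD removed.
Substrate removed = Q·(S₀ − S) = 593 m³/d × (678 − 13.8) g/m³ = 3.94×10^5 g/d = 393.9 kg/d.
Biomass synthesised: P_X = Y_obs × 393.9 = 45.03 kg VSS/d.
R_O = Q·(S₀ − S) − 1.42·P_X = 393.9 − 1.42 × 45.03 = 329.9 kg O₂/d.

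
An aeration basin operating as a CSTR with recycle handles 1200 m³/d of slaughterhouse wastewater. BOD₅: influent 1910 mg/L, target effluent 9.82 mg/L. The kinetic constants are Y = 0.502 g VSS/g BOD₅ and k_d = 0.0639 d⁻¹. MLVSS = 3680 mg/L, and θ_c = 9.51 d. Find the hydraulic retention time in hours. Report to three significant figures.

From the SRT design equation V = Y Q (S₀−S) θ_c / [X (1 + k_d θ_c)] = 0.502 × 1200 × (1910 − 9.82) × 9.51 / [3680 × (1 + 0.0639 × 9.51)] = 1.09×10^7 / 5916 = 1840 m³.
Hydraulic retention time τ = V/Q = 1840 / 1200 = 1.533 d = 36.80 h.

τ ≈ 36.8 h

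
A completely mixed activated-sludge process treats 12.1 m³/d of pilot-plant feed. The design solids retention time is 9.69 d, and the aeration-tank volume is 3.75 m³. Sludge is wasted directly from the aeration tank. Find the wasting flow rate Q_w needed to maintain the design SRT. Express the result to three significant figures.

Wasting from the aeration tank: Q_w = V / θ_c = 3.750 / 9.69 = 0.3870 m³/d.

Q_w ≈ 0.387 m³/d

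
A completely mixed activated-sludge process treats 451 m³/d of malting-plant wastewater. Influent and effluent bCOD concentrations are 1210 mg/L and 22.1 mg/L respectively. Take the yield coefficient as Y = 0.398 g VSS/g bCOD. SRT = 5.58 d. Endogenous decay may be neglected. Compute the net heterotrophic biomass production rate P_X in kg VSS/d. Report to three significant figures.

No decay correction is needed, so Y_obs = Y = 0.398.
Mass of bCOD removed per day: Q(S₀ − S) = 451 × 1188 g/m³ = 535.7 kg/d.
P_X = Y_obs · Q(S₀ − S) = 0.3980 × 535.7 = 213.2 kg VSS/d.

P_X ≈ 213 kg VSS/d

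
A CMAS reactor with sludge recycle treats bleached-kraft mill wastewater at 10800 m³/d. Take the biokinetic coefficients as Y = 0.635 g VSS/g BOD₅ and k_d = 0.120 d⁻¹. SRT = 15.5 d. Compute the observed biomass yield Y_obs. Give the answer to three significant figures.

Correct the yield for decay: Y_obs = Y/(1 + k_d θ_c) = 0.635 / (1 + 0.120 × 15.5) = 0.635 / 2.860 = 0.2220.

Y_obs ≈ 0.222 g VSS/g BOD₅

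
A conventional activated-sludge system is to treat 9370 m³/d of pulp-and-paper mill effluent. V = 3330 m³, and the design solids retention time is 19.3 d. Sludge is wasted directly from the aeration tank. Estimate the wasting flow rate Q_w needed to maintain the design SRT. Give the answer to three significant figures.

With mixed-liquor wasting, θ_c = V/Q_w, so Q_w = V/θ_c = 3330/19.3 = 172.5 m³/d.

Q_w ≈ 173 m³/d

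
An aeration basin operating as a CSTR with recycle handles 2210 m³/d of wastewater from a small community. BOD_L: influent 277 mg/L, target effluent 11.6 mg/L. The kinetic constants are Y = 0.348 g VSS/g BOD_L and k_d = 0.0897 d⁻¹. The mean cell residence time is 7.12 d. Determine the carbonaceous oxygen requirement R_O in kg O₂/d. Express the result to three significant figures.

Observed yield with endogenous decay: Y_obs = Y / (1 + k_d·θ_c) = 0.348 / (1 + 0.0897 × 7.12) = 0.348 / 1.639 = 0.2124 g VSS/g BOD_L.
Substrate removed = Q·(S₀ − S) = 2210 m³/d × (277 − 11.6) g/m³ = 5.87×10^5 g/d = 586.5 kg/d.
Net sludge production P_X = 0.2124 × 586.5 = 124.6 kg VSS/d.
R_O = Q·ΔS − 1.42 P_X = 586.5 − 176.9 = 409.7 kg O₂/d.

R_O ≈ 410 kg O₂/d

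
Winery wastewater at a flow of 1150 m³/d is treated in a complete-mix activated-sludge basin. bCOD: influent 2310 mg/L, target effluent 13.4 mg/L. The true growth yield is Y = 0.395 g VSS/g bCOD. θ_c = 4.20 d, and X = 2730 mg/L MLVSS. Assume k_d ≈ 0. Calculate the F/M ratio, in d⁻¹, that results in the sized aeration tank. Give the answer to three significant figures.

V·X = Y·Q·ΔS·θ_c gives V = 0.395 × 1150 × (2310 − 13.4) × 4.20 / 2730 = 1605 m³.
F/M = Q·S₀ / (V·X) = 1150 × 2310 / (1605 × 2730) = 0.6063 g bCOD·(g VSS·d)⁻¹.

F/M ≈ 0.606 d⁻¹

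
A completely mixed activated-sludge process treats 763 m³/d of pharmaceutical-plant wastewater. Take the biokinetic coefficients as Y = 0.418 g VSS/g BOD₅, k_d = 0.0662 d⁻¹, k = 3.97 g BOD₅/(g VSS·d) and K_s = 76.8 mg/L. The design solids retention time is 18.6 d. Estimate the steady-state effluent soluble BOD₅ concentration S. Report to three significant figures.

From the Monod/SRT balance for a CMAS, S = K_s·(1+k_d θ_c)/[θ_c·(Y k − k_d) − 1] = 76.8 × (1 + 0.0662 × 18.6) / [18.6 × (0.418 × 3.97 − 0.0662) − 1] = 171.4 / 28.63 = 5.985 mg/L.

S ≈ 5.98 mg/L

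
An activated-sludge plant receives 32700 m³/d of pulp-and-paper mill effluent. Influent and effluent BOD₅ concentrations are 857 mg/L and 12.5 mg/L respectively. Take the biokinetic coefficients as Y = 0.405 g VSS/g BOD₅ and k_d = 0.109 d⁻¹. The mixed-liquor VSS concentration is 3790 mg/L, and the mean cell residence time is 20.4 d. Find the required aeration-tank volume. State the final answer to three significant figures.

From the SRT design equation V = Y Q (S₀−S) θ_c / [X (1 + k_d θ_c)] = 0.405 × 32700 × (857 − 12.5) × 20.4 / [3790 × (1 + 0.109 × 20.4)] = 2.28×10^8 / 12217 = 18675 m³.

V ≈ 18700 m³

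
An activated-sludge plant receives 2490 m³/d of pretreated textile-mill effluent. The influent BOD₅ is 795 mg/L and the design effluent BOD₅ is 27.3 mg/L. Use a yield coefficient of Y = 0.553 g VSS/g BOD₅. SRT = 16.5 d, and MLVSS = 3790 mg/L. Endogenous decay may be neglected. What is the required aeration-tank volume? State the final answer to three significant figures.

V·X = Y·Q·ΔS·θ_c gives V = 0.553 × 2490 × (795 − 27.3) × 16.5 / 3790 = 4602 m³.

V ≈ 4600 m³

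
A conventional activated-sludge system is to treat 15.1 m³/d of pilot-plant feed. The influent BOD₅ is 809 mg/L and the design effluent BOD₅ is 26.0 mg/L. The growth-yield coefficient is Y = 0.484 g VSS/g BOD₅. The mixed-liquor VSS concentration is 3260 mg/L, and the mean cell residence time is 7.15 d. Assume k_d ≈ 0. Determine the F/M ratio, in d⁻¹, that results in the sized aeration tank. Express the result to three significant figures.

With k_d = 0 the design equation reduces to V = Y Q (S₀−S) θ_c / X = 0.484 × 15.1 × (809 − 26.0) × 7.15 / 3260 = 12.55 m³.
F/M = applied load / biomass = Q·S₀/(V·X) = 15.1 × 809 / (12.55 × 3260) = 0.2986 d⁻¹.

F/M ≈ 0.299 d⁻¹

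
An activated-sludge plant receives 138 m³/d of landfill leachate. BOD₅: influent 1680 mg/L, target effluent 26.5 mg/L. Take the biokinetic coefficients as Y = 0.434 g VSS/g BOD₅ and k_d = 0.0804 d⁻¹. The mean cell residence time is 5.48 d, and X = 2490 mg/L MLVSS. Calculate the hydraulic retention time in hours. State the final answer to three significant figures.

Steady-state biomass mass balance: V·X·(1 + k_d·θ_c) = Y·Q·(S₀ − S)·θ_c, so V = 0.434 × 138 × (1680 − 26.5) × 5.48 / [2490 × (1 + 0.0804 × 5.48)] = 5.43×10^5 / 3587 = 151.3 m³.
HRT = V/Q = 151.3 m³ / 138 m³·d⁻¹ = 1.096 d × 24 = 26.31 h.

τ ≈ 26.3 h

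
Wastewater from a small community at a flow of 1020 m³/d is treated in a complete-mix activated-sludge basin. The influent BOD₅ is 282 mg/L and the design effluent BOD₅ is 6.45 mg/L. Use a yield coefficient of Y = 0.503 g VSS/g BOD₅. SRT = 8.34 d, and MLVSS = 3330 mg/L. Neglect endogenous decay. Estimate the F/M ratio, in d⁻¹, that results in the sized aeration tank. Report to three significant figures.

F/M ≈ 0.244 d⁻¹

V·X = Y·Q·ΔS·θ_c gives V = 0.503 × 1020 × (282 − 6.45) × 8.34 / 3330 = 354.1 m³.
F/M = applied load / biomass = Q·S₀/(V·X) = 1020 × 282 / (354.1 × 3330) = 0.2440 d⁻¹.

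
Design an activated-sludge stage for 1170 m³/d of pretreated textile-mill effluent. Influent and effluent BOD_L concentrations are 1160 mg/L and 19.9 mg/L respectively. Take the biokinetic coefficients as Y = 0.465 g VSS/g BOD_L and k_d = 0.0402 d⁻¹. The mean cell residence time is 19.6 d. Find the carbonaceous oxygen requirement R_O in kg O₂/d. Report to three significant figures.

R_O ≈ 841 kg O₂/d

Observed yield with endogenous decay: Y_obs = Y / (1 + k_d·θ_c) = 0.465 / (1 + 0.0402 × 19.6) = 0.465 / 1.788 = 0.2601 g VSS/g BOD_L.
Mass of BOD_L removed per day: Q(S₀ − S) = 1170 × 1140 g/m³ = 1334 kg/d.
Net sludge production P_X = 0.2601 × 1334 = 346.9 kg VSS/d.
Carbonaceous O₂ demand = substrate oxidised − cell-mass equivalent = 1334 − 1.42 × 346.9 = 841.3 kg O₂/d.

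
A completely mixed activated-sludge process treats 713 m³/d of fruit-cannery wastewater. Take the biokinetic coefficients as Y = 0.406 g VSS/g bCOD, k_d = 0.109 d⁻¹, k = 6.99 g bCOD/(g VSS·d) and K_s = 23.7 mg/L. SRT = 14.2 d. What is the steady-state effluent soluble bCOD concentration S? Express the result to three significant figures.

S ≈ 1.60 mg/L

From the Monod/SRT balance for a CMAS, S = K_s·(1+k_d θ_c)/[θ_c·(Y k − k_d) − 1] = 23.7 × (1 + 0.109 × 14.2) / [14.2 × (0.406 × 6.99 − 0.109) − 1] = 60.38 / 37.75 = 1.600 mg/L.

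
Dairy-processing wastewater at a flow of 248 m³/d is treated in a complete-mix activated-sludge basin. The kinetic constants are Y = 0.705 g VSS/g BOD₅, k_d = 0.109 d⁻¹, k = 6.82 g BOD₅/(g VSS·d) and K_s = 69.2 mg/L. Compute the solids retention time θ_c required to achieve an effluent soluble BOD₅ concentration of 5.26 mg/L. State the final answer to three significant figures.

θ_c ≈ 4.34 d

From 1/θ_c = Y·k·S/(K_s + S) − k_d: Y·k·S/(K_s+S) = 0.705 × 6.82 × 5.26 / (69.2 + 5.26) = 0.3397 d⁻¹.
Then 1/θ_c = μ − k_d = 0.3397 − 0.109 = 0.2307 d⁻¹, giving θ_c = 4.336 d.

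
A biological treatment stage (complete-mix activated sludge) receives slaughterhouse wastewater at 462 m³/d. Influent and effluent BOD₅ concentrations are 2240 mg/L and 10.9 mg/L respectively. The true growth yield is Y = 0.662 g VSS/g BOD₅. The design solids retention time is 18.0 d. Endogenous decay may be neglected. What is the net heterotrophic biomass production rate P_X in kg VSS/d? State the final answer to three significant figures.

P_X ≈ 682 kg VSS/d

With endogenous decay neglected, the observed yield equals the true yield: Y_obs = Y = 0.662 g VSS/g BOD₅.
Q·(S₀ − S) = 462 × (2240 − 10.9) × 10⁻³ = 1030 kg/d removed.
Biomass produced: P_X = Y_obs·Q·ΔS = 0.6620 × 1030 ≈ 681.8 kg VSS/d.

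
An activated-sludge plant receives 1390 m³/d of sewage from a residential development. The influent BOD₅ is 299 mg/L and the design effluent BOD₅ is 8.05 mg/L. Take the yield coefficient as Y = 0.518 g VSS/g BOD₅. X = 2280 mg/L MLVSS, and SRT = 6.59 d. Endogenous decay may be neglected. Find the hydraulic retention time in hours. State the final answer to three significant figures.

τ ≈ 10.5 h

V·X = Y·Q·ΔS·θ_c gives V = 0.518 × 1390 × (299 − 8.05) × 6.59 / 2280 = 605.5 m³.
HRT = V/Q = 605.5 m³ / 1390 m³·d⁻¹ = 0.4356 d × 24 = 10.45 h.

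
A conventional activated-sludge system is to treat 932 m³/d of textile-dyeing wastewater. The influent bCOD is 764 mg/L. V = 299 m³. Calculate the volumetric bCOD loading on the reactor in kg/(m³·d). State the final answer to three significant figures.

L_v = Q S₀ / V = 932 × 764 × 10⁻³ / 299.0 = 2.381 kg/(m³·d).

L_v ≈ 2.38 kg bCOD/(m³·d)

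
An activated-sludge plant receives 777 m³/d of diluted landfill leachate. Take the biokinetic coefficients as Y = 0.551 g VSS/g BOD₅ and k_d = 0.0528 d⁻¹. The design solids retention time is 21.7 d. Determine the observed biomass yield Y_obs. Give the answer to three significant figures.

Y_obs ≈ 0.257 g VSS/g BOD₅

The observed yield is Y_obs = Y/(1 + k_d·θ_c) = 0.551 / (1 + 0.0528 × 21.7) = 0.551 / 2.146 = 0.2568 g VSS per g BOD₅ removed.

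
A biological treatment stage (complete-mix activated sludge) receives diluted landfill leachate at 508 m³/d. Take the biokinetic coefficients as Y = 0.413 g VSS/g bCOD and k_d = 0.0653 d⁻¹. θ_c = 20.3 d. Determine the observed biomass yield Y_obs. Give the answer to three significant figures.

Observed yield with endogenous decay: Y_obs = Y / (1 + k_d·θ_c) = 0.413 / (1 + 0.0653 × 20.3) = 0.413 / 2.326 = 0.1776 g VSS/g bCOD.

Y_obs ≈ 0.178 g VSS/g bCOD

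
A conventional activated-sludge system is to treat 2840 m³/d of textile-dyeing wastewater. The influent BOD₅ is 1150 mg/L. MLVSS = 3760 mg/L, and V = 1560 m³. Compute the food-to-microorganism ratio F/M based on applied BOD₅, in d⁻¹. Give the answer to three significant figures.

Food-to-microorganism ratio F/M = Q S₀ / (V X) = 2840 × 1150 / (1560 × 3760) = 0.5568 d⁻¹.

F/M ≈ 0.557 d⁻¹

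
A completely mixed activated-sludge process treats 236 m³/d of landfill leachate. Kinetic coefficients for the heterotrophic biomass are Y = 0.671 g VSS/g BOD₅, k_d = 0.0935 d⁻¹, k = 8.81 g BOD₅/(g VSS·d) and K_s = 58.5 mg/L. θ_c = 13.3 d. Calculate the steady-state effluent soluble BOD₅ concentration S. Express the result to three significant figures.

From the Monod/SRT balance for a CMAS, S = K_s·(1+k_d θ_c)/[θ_c·(Y k − k_d) − 1] = 58.5 × (1 + 0.0935 × 13.3) / [13.3 × (0.671 × 8.81 − 0.0935) − 1] = 131.2 / 76.38 = 1.718 mg/L.

S ≈ 1.72 mg/L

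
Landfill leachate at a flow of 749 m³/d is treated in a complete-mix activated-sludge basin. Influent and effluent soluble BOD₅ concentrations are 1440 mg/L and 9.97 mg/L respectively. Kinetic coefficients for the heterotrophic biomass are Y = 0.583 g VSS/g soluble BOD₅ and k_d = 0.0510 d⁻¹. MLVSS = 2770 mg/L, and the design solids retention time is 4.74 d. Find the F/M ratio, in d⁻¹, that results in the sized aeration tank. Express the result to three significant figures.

Steady-state biomass mass balance: V·X·(1 + k_d·θ_c) = Y·Q·(S₀ − S)·θ_c, so V = 0.583 × 749 × (1440 − 9.97) × 4.74 / [2770 × (1 + 0.0510 × 4.74)] = 2.96×10^6 / 3440 = 860.5 m³.
F/M = Q·S₀ / (V·X) = 749 × 1440 / (860.5 × 2770) = 0.4525 g soluble BOD₅·(g VSS·d)⁻¹.

F/M ≈ 0.452 d⁻¹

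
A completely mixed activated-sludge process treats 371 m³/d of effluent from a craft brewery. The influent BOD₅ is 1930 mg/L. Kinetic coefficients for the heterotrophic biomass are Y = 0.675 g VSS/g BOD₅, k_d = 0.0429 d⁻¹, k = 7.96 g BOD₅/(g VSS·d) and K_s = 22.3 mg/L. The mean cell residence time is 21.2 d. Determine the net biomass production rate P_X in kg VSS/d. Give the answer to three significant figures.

For a completely mixed reactor with recycle the Lawrence–McCarty relation gives S = K_s·(1 + k_d·θ_c) / [θ_c·(Y·k − k_d) − 1] = 22.3 × (1 + 0.0429 × 21.2) / [21.2 × (0.675 × 7.96 − 0.0429) − 1] = 42.58 / 112.0 = 0.3802 mg/L.
The observed yield is Y_obs = Y/(1 + k_d·θ_c) = 0.675 / (1 + 0.0429 × 21.2) = 0.675 / 1.909 = 0.3535 g VSS per g BOD₅ removed.
ΔS = 1930 − 0.380 = 1930 mg/L, so the substrate removal rate is 371 × 1930/1000 = 715.9 kg BOD₅/d.
Net biomass production P_X = Y_obs × Q·(S₀ − S) = 0.3535 × 715.9 = 253.1 kg VSS/d.

P_X ≈ 253 kg VSS/d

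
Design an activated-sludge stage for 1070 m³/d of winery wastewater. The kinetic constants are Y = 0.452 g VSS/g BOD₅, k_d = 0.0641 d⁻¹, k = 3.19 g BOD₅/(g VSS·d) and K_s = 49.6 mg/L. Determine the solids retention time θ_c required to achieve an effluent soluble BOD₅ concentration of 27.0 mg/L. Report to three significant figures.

From 1/θ_c = Y·k·S/(K_s + S) − k_d: Y·k·S/(K_s+S) = 0.452 × 3.19 × 27.0 / (49.6 + 27.0) = 0.5082 d⁻¹.
θ_c = 1/(μ − k_d) = 1/(0.5082 − 0.0641) = 1/0.4441 = 2.252 d.

θ_c ≈ 2.25 d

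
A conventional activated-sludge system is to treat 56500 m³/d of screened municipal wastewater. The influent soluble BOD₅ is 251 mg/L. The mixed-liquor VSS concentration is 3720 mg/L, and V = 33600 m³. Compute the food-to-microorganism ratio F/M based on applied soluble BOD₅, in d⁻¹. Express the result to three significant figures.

Food-to-microorganism ratio F/M = Q S₀ / (V X) = 56500 × 251 / (33600 × 3720) = 0.1135 d⁻¹.

F/M ≈ 0.113 d⁻¹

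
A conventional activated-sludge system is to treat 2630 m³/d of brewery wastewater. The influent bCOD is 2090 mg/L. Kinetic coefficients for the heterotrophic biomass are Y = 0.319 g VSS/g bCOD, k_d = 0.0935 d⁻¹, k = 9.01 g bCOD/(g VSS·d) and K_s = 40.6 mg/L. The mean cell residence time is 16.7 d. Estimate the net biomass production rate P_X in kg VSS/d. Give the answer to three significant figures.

From the Monod/SRT balance for a CMAS, S = K_s·(1+k_d θ_c)/[θ_c·(Y k − k_d) − 1] = 40.6 × (1 + 0.0935 × 16.7) / [16.7 × (0.319 × 9.01 − 0.0935) − 1] = 104.0 / 45.44 = 2.289 mg/L.
Correct the yield for decay: Y_obs = Y/(1 + k_d θ_c) = 0.319 / (1 + 0.0935 × 16.7) = 0.319 / 2.561 = 0.1245.
ΔS = 2090 − 2.29 = 2088 mg/L, so the substrate removal rate is 2630 × 2088/1000 = 5491 kg bCOD/d.
So the net sludge growth is P_X = 0.1245 × 5491 = 683.8 kg VSS/d.

P_X ≈ 684 kg VSS/d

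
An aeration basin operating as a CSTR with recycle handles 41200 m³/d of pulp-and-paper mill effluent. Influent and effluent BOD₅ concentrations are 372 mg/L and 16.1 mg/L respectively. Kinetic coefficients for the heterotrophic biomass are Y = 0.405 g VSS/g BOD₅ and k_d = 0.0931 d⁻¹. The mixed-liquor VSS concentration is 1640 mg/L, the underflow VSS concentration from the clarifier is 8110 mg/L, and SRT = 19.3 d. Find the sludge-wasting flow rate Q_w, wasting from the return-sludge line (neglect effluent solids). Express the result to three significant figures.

Q_w ≈ 262 m³/d

Steady-state biomass mass balance: V·X·(1 + k_d·θ_c) = Y·Q·(S₀ − S)·θ_c, so V = 0.405 × 41200 × (372 − 16.1) × 19.3 / [1640 × (1 + 0.0931 × 19.3)] = 1.15×10^8 / 4587 = 24988 m³.
θ_c = V·X/(Q_w·X_r) when wasting from the recycle, so Q_w = V·X/(θ_c·X_r) = 24988 × 1640 / (19.3 × 8110) = 261.8 m³/d.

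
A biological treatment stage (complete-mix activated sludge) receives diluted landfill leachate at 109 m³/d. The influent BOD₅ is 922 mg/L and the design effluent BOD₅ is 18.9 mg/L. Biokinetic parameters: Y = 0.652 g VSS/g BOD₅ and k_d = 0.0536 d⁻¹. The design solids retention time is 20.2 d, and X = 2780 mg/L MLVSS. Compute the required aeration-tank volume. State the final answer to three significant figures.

V ≈ 224 m³

Steady-state biomass mass balance: V·X·(1 + k_d·θ_c) = Y·Q·(S₀ − S)·θ_c, so V = 0.652 × 109 × (922 − 18.9) × 20.2 / [2780 × (1 + 0.0536 × 20.2)] = 1.3×10^6 / 5790 = 223.9 m³.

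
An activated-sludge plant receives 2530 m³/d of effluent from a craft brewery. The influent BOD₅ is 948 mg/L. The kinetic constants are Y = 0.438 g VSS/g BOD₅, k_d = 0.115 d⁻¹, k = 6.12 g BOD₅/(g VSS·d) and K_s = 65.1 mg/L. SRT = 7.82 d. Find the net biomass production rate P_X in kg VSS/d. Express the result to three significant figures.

P_X ≈ 549 kg VSS/d

From the Monod/SRT balance for a CMAS, S = K_s·(1+k_d θ_c)/[θ_c·(Y k − k_d) − 1] = 65.1 × (1 + 0.115 × 7.82) / [7.82 × (0.438 × 6.12 − 0.115) − 1] = 123.6 / 19.06 = 6.486 mg/L.
Y_obs = Y / (1 + k_d θ_c) = 0.438 / (1 + 0.115 × 7.82) = 0.438 / 1.899 = 0.2306.
Mass of BOD₅ removed per day: Q(S₀ − S) = 2530 × 941.5 g/m³ = 2382 kg/d.
Net biomass production P_X = Y_obs × Q·(S₀ − S) = 0.2306 × 2382 = 549.3 kg VSS/d.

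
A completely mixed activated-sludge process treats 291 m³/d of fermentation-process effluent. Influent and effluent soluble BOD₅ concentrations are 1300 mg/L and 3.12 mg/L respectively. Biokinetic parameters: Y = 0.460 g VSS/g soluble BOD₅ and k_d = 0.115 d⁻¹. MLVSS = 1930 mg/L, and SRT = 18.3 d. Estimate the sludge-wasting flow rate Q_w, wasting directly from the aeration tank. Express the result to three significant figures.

From the SRT design equation V = Y Q (S₀−S) θ_c / [X (1 + k_d θ_c)] = 0.460 × 291 × (1300 − 3.12) × 18.3 / [1930 × (1 + 0.115 × 18.3)] = 3.18×10^6 / 5992 = 530.2 m³.
Wasting from the aeration tank: Q_w = V / θ_c = 530.2 / 18.3 = 28.97 m³/d.

Q_w ≈ 29.0 m³/d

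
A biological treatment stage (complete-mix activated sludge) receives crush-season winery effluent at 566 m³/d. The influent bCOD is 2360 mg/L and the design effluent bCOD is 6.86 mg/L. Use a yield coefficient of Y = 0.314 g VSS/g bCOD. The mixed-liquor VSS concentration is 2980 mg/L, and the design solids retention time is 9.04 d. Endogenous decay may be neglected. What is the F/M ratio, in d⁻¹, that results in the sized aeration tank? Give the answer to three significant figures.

F/M ≈ 0.353 d⁻¹

V·X = Y·Q·ΔS·θ_c gives V = 0.314 × 566 × (2360 − 6.86) × 9.04 / 2980 = 1269 m³.
Food-to-microorganism ratio F/M = Q S₀ / (V X) = 566 × 2360 / (1269 × 2980) = 0.3533 d⁻¹.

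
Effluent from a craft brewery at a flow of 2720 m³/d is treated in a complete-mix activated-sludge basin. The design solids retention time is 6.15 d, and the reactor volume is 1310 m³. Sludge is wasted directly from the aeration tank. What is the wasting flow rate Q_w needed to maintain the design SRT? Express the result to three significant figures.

Q_w ≈ 213 m³/d

With mixed-liquor wasting, θ_c = V/Q_w, so Q_w = V/θ_c = 1310/6.15 = 213.0 m³/d.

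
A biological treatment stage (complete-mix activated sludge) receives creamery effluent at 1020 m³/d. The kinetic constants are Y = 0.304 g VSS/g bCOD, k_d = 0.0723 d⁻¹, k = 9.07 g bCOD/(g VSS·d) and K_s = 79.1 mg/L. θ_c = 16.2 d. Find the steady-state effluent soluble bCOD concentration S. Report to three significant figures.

Effluent substrate depends only on kinetics and SRT: S = K_s(1 + k_d θ_c) / [θ_c(Yk − k_d) − 1] = 79.1 × (1 + 0.0723 × 16.2) / [16.2 × (0.304 × 9.07 − 0.0723) − 1] = 171.7 / 42.50 = 4.041 mg/L.

S ≈ 4.04 mg/L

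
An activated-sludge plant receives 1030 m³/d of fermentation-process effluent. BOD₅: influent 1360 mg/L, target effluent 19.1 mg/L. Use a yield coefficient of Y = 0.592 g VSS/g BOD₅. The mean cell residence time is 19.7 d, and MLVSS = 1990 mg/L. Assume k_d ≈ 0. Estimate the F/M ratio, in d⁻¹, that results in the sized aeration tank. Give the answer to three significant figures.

F/M ≈ 0.0870 d⁻¹

Biomass mass balance (decay neglected): V·X = Y·Q·(S₀ − S)·θ_c, so V = 0.592 × 1030 × (1360 − 19.1) × 19.7 / 1990 = 8094 m³.
F/M = applied load / biomass = Q·S₀/(V·X) = 1030 × 1360 / (8094 × 1990) = 0.08697 d⁻¹.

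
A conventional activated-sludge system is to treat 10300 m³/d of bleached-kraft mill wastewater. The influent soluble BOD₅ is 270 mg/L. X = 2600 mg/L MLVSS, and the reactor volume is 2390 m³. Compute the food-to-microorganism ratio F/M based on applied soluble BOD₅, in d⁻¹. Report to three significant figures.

Food-to-microorganism ratio F/M = Q S₀ / (V X) = 10300 × 270 / (2390 × 2600) = 0.4475 d⁻¹.

F/M ≈ 0.448 d⁻¹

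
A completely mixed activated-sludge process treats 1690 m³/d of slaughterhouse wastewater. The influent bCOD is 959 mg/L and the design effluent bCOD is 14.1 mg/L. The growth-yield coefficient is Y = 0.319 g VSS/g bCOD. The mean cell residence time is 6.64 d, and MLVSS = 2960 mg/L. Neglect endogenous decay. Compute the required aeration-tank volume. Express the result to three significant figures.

Biomass mass balance (decay neglected): V·X = Y·Q·(S₀ − S)·θ_c, so V = 0.319 × 1690 × (959 − 14.1) × 6.64 / 2960 = 1143 m³.

V ≈ 1140 m³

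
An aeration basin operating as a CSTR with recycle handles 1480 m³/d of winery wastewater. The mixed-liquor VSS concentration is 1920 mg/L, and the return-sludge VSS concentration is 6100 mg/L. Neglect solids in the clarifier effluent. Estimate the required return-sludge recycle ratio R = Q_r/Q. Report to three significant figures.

R = Q_r/Q = X/(X_r − X) = 1920 / (6100 − 1920) = 0.4593.

R ≈ 0.459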